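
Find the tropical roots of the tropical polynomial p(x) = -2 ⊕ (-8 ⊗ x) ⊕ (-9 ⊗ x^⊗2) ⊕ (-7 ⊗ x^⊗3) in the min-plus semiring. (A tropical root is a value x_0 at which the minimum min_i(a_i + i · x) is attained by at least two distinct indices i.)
Roots: {-2, 1, 6}

Each tropical root is a break point of the lower envelope of the lines y = a_i + i · x (there are 4 lines, with slopes 0, 1, ..., 3). Only the lines that attain the minimum somewhere contribute to roots; other lines are dominated. Here the surviving (envelope) indices are i = 3, i = 2, i = 1, i = 0.
Intersections between consecutive envelope lines give the roots: for adjacent envelope indices i < j the intersection is x = (a_i − a_j) / (j − i). Reading off the sorted break points: {-2, 1, 6}.
Verification: at each break x_0, at least two indices attain the minimum of min_i(a_i + i · x_0).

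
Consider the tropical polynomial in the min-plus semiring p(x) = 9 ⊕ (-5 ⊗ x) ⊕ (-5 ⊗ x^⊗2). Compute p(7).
p(7) = 2

A tropical monomial a ⊗ x^⊗i evaluates to a + i · x. Evaluating each term at x = 7:
  Term 0 contributes 9 + 0 · 7 = 9
  Term 1 contributes -5 + 1 · 7 = 2
  Term 2 contributes -5 + 2 · 7 = 9
p(7) = ⊕ of these = min[9, 2, 9] = 2.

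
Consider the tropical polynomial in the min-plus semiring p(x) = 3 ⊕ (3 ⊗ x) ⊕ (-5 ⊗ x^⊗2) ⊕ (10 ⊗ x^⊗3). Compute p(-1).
p(-1) = -7

A tropical monomial a ⊗ x^⊗i evaluates to a + i · x. Evaluating each term at x = -1:
  Term 0 contributes 3 + 0 · -1 = 3
  Term 1 contributes 3 + 1 · -1 = 2
  Term 2 contributes -5 + 2 · -1 = -7
  Term 3 contributes 10 + 3 · -1 = 7
p(-1) = ⊕ of these = min[3, 2, -7, 7] = -7.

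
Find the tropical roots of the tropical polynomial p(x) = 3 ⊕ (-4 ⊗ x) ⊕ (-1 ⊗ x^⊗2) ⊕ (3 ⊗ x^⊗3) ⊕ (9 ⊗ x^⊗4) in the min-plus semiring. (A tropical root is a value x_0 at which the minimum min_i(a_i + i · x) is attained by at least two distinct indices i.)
Roots: {-6, -4, -3, 7}

Each tropical root is a break point of the lower envelope of the lines y = a_i + i · x (there are 5 lines, with slopes 0, 1, ..., 4). Only the lines that attain the minimum somewhere contribute to roots; other lines are dominated. Here the surviving (envelope) indices are i = 4, i = 3, i = 2, i = 1, i = 0.
Intersections between consecutive envelope lines give the roots: for adjacent envelope indices i < j the intersection is x = (a_i − a_j) / (j − i). Reading off the sorted break points: {-6, -4, -3, 7}.
Verification: at each break x_0, at least two indices attain the minimum of min_i(a_i + i · x_0).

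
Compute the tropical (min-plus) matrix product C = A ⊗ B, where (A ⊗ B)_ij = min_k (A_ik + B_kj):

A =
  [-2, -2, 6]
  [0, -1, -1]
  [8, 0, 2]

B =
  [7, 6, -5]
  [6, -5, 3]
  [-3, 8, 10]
A ⊗ B =
  [3, -7, -7]
  [-4, -6, -5]
  [-1, -5, 3]

Apply the min-plus product entry-by-entry:
  C[0][0] = min over k of (A[0][0] + B[0][0] = -2 + 7 = 5, A[0][1] + B[1][0] = -2 + 6 = 4, A[0][2] + B[2][0] = 6 + -3 = 3) = 3 (attained at k = 2)
  C[0][1] = min over k of (A[0][0] + B[0][1] = -2 + 6 = 4, A[0][1] + B[1][1] = -2 + -5 = -7, A[0][2] + B[2][1] = 6 + 8 = 14) = -7 (attained at k = 1)
  C[0][2] = min over k of (A[0][0] + B[0][2] = -2 + -5 = -7, A[0][1] + B[1][2] = -2 + 3 = 1, A[0][2] + B[2][2] = 6 + 10 = 16) = -7 (attained at k = 0)
  C[1][0] = min over k of (A[1][0] + B[0][0] = 0 + 7 = 7, A[1][1] + B[1][0] = -1 + 6 = 5, A[1][2] + B[2][0] = -1 + -3 = -4) = -4 (attained at k = 2)
  C[1][1] = min over k of (A[1][0] + B[0][1] = 0 + 6 = 6, A[1][1] + B[1][1] = -1 + -5 = -6, A[1][2] + B[2][1] = -1 + 8 = 7) = -6 (attained at k = 1)
  C[1][2] = min over k of (A[1][0] + B[0][2] = 0 + -5 = -5, A[1][1] + B[1][2] = -1 + 3 = 2, A[1][2] + B[2][2] = -1 + 10 = 9) = -5 (attained at k = 0)
  C[2][0] = min over k of (A[2][0] + B[0][0] = 8 + 7 = 15, A[2][1] + B[1][0] = 0 + 6 = 6, A[2][2] + B[2][0] = 2 + -3 = -1) = -1 (attained at k = 2)
  C[2][1] = min over k of (A[2][0] + B[0][1] = 8 + 6 = 14, A[2][1] + B[1][1] = 0 + -5 = -5, A[2][2] + B[2][1] = 2 + 8 = 10) = -5 (attained at k = 1)
  C[2][2] = min over k of (A[2][0] + B[0][2] = 8 + -5 = 3, A[2][1] + B[1][2] = 0 + 3 = 3, A[2][2] + B[2][2] = 2 + 10 = 12) = 3 (attained at k = 0)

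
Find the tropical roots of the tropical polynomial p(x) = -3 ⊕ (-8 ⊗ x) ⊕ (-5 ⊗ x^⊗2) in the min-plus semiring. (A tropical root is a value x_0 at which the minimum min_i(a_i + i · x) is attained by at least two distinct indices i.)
Roots: {-3, 5}

Each tropical root is a break point of the lower envelope of the lines y = a_i + i · x (there are 3 lines, with slopes 0, 1, ..., 2). Only the lines that attain the minimum somewhere contribute to roots; other lines are dominated. Here the surviving (envelope) indices are i = 2, i = 1, i = 0.
Intersections between consecutive envelope lines give the roots: for adjacent envelope indices i < j the intersection is x = (a_i − a_j) / (j − i). Reading off the sorted break points: {-3, 5}.
Verification: at each break x_0, at least two indices attain the minimum of min_i(a_i + i · x_0).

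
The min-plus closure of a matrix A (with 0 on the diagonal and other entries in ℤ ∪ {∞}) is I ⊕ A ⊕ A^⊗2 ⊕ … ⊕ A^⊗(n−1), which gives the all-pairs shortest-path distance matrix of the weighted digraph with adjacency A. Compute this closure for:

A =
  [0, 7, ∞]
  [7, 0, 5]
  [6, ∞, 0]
Closure =
  [0, 7, 12]
  [7, 0, 5]
  [6, 13, 0]

This is the Floyd-Warshall all-pairs shortest-path computation. For each intermediate vertex k = 0, 1, …, 2, update dist[i][j] ← min(dist[i][j], dist[i][k] + dist[k][j]). The final matrix gives, for each (i, j), the minimum total weight of any directed path from i to j (possibly empty when i = j).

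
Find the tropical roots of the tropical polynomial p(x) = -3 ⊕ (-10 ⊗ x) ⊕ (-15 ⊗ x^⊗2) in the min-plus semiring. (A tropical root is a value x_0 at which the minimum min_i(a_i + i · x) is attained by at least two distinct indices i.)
Roots: {5, 7}

Each tropical root is a break point of the lower envelope of the lines y = a_i + i · x (there are 3 lines, with slopes 0, 1, ..., 2). Only the lines that attain the minimum somewhere contribute to roots; other lines are dominated. Here the surviving (envelope) indices are i = 2, i = 1, i = 0.
Intersections between consecutive envelope lines give the roots: for adjacent envelope indices i < j the intersection is x = (a_i − a_j) / (j − i). Reading off the sorted break points: {5, 7}.
Verification: at each break x_0, at least two indices attain the minimum of min_i(a_i + i · x_0).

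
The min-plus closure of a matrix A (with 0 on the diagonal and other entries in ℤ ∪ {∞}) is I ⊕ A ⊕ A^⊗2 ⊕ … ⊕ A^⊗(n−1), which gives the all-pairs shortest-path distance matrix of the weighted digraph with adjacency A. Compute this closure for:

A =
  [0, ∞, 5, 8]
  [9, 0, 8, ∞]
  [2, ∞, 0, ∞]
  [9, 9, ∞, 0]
Closure =
  [0, 17, 5, 8]
  [9, 0, 8, 17]
  [2, 19, 0, 10]
  [9, 9, 14, 0]

This is the Floyd-Warshall all-pairs shortest-path computation. For each intermediate vertex k = 0, 1, …, 3, update dist[i][j] ← min(dist[i][j], dist[i][k] + dist[k][j]). The final matrix gives, for each (i, j), the minimum total weight of any directed path from i to j (possibly empty when i = j).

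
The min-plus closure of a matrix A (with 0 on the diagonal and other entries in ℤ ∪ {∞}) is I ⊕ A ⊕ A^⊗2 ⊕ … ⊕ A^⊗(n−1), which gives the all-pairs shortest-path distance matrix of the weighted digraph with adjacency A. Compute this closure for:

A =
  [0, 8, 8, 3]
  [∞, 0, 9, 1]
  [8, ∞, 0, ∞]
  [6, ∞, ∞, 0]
Closure =
  [0, 8, 8, 3]
  [7, 0, 9, 1]
  [8, 16, 0, 11]
  [6, 14, 14, 0]

This is the Floyd-Warshall all-pairs shortest-path computation. For each intermediate vertex k = 0, 1, …, 3, update dist[i][j] ← min(dist[i][j], dist[i][k] + dist[k][j]). The final matrix gives, for each (i, j), the minimum total weight of any directed path from i to j (possibly empty when i = j).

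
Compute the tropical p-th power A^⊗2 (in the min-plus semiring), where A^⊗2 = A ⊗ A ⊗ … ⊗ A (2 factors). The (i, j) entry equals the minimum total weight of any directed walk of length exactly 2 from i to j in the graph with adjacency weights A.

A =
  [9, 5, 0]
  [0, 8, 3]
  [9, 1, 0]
A^⊗2 =
  [5, 1, 0]
  [8, 4, 0]
  [1, 1, 0]

Each entry (A^⊗2)_ij equals the minimum over all length-2 walks i = v_0 → v_1 → … → v_2 = j of Σ_t A[v_t][v_{t+1}]. For example, for (i, j) = (0, 2) we minimise over 3 possible intermediate vertex sequences; the minimum is 0, attained along the walk 0 → 2 → 2.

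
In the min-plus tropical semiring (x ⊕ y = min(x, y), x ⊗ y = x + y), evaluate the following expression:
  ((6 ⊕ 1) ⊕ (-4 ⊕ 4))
((6 ⊕ 1) ⊕ (-4 ⊕ 4)) = -4

Expand innermost to outermost. Recall ⊕ takes the minimum of its arguments and ⊗ takes their sum. Working out the expression ((6 ⊕ 1) ⊕ (-4 ⊕ 4)) gives -4.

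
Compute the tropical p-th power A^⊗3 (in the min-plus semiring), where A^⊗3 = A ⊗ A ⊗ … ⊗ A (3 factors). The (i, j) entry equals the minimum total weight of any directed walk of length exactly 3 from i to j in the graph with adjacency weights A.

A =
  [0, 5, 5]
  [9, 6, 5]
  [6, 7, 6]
A^⊗3 =
  [0, 5, 5]
  [9, 14, 14]
  [6, 11, 11]

Each entry (A^⊗3)_ij equals the minimum over all length-3 walks i = v_0 → v_1 → … → v_3 = j of Σ_t A[v_t][v_{t+1}]. For example, for (i, j) = (0, 2) we minimise over 9 possible intermediate vertex sequences; the minimum is 5, attained along the walk 0 → 0 → 0 → 2.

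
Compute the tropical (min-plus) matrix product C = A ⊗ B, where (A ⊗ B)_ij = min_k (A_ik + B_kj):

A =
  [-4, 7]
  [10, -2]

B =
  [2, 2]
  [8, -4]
A ⊗ B =
  [-2, -2]
  [6, -6]

Apply the min-plus product entry-by-entry:
  C[0][0] = min over k of (A[0][0] + B[0][0] = -4 + 2 = -2, A[0][1] + B[1][0] = 7 + 8 = 15) = -2 (attained at k = 0)
  C[0][1] = min over k of (A[0][0] + B[0][1] = -4 + 2 = -2, A[0][1] + B[1][1] = 7 + -4 = 3) = -2 (attained at k = 0)
  C[1][0] = min over k of (A[1][0] + B[0][0] = 10 + 2 = 12, A[1][1] + B[1][0] = -2 + 8 = 6) = 6 (attained at k = 1)
  C[1][1] = min over k of (A[1][0] + B[0][1] = 10 + 2 = 12, A[1][1] + B[1][1] = -2 + -4 = -6) = -6 (attained at k = 1)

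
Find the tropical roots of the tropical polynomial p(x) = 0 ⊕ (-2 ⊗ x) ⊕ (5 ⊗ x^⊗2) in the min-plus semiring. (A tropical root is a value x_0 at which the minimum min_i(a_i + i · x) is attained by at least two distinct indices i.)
Roots: {-7, 2}

Each tropical root is a break point of the lower envelope of the lines y = a_i + i · x (there are 3 lines, with slopes 0, 1, ..., 2). Only the lines that attain the minimum somewhere contribute to roots; other lines are dominated. Here the surviving (envelope) indices are i = 2, i = 1, i = 0.
Intersections between consecutive envelope lines give the roots: for adjacent envelope indices i < j the intersection is x = (a_i − a_j) / (j − i). Reading off the sorted break points: {-7, 2}.
Verification: at each break x_0, at least two indices attain the minimum of min_i(a_i + i · x_0).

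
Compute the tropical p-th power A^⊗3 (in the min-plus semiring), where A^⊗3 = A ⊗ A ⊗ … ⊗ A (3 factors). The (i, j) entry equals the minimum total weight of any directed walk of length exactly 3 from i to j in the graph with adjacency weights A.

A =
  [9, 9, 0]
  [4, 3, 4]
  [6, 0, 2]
A^⊗3 =
  [4, 2, 4]
  [8, 4, 6]
  [6, 4, 4]

Each entry (A^⊗3)_ij equals the minimum over all length-3 walks i = v_0 → v_1 → … → v_3 = j of Σ_t A[v_t][v_{t+1}]. For example, for (i, j) = (0, 2) we minimise over 9 possible intermediate vertex sequences; the minimum is 4, attained along the walk 0 → 2 → 1 → 2.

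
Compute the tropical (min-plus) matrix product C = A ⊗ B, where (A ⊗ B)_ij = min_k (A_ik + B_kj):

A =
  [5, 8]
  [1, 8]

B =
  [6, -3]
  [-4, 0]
A ⊗ B =
  [4, 2]
  [4, -2]

Apply the min-plus product entry-by-entry:
  C[0][0] = min over k of (A[0][0] + B[0][0] = 5 + 6 = 11, A[0][1] + B[1][0] = 8 + -4 = 4) = 4 (attained at k = 1)
  C[0][1] = min over k of (A[0][0] + B[0][1] = 5 + -3 = 2, A[0][1] + B[1][1] = 8 + 0 = 8) = 2 (attained at k = 0)
  C[1][0] = min over k of (A[1][0] + B[0][0] = 1 + 6 = 7, A[1][1] + B[1][0] = 8 + -4 = 4) = 4 (attained at k = 1)
  C[1][1] = min over k of (A[1][0] + B[0][1] = 1 + -3 = -2, A[1][1] + B[1][1] = 8 + 0 = 8) = -2 (attained at k = 0)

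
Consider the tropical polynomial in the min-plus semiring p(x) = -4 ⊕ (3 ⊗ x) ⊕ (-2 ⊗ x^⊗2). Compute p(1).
p(1) = -4

A tropical monomial a ⊗ x^⊗i evaluates to a + i · x. Evaluating each term at x = 1:
  Term 0 contributes -4 + 0 · 1 = -4
  Term 1 contributes 3 + 1 · 1 = 4
  Term 2 contributes -2 + 2 · 1 = 0
p(1) = ⊕ of these = min[-4, 4, 0] = -4.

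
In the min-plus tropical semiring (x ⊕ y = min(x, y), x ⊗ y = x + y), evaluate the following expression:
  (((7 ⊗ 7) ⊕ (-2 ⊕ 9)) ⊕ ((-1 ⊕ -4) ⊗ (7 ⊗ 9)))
(((7 ⊗ 7) ⊕ (-2 ⊕ 9)) ⊕ ((-1 ⊕ -4) ⊗ (7 ⊗ 9))) = -2

Expand innermost to outermost. Recall ⊕ takes the minimum of its arguments and ⊗ takes their sum. Working out the expression (((7 ⊗ 7) ⊕ (-2 ⊕ 9)) ⊕ ((-1 ⊕ -4) ⊗ (7 ⊗ 9))) gives -2.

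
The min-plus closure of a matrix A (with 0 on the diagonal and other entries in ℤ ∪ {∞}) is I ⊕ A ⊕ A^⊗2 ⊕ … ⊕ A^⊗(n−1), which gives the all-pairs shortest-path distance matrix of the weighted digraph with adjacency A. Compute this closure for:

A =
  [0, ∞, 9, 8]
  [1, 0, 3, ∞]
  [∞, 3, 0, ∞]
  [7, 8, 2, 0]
Closure =
  [0, 12, 9, 8]
  [1, 0, 3, 9]
  [4, 3, 0, 12]
  [6, 5, 2, 0]

This is the Floyd-Warshall all-pairs shortest-path computation. For each intermediate vertex k = 0, 1, …, 3, update dist[i][j] ← min(dist[i][j], dist[i][k] + dist[k][j]). The final matrix gives, for each (i, j), the minimum total weight of any directed path from i to j (possibly empty when i = j).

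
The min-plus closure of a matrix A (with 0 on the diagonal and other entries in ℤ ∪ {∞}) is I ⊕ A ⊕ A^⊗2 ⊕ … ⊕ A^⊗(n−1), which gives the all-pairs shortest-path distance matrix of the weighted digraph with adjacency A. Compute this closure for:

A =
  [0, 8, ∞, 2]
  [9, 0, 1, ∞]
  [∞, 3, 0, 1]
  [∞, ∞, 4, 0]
Closure =
  [0, 8, 6, 2]
  [9, 0, 1, 2]
  [12, 3, 0, 1]
  [16, 7, 4, 0]

This is the Floyd-Warshall all-pairs shortest-path computation. For each intermediate vertex k = 0, 1, …, 3, update dist[i][j] ← min(dist[i][j], dist[i][k] + dist[k][j]). The final matrix gives, for each (i, j), the minimum total weight of any directed path from i to j (possibly empty when i = j).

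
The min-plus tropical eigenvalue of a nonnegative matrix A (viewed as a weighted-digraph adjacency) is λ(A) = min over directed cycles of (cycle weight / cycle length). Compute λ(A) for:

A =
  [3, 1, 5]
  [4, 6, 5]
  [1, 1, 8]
λ(A) = 7/3

Enumerate directed cycles and compute their means (weight / length). Sample:
  cycle 0 → 0: weight = 3, length = 1, mean = 3/1 ≈ 3.000
  cycle 1 → 1: weight = 6, length = 1, mean = 6/1 ≈ 6.000
  cycle 2 → 2: weight = 8, length = 1, mean = 8/1 ≈ 8.000
  cycle 0 → 1 → 0: weight = 5, length = 2, mean = 5/2 ≈ 2.500
  cycle 0 → 2 → 0: weight = 6, length = 2, mean = 6/2 ≈ 3.000
  cycle 1 → 0 → 1: weight = 5, length = 2, mean = 5/2 ≈ 2.500
Minimum mean = 2.333, attained e.g. along the cycle 0 → 1 → 2 → 0 with weight 7 and length 3. So λ(A) = 7/3 = 7/3.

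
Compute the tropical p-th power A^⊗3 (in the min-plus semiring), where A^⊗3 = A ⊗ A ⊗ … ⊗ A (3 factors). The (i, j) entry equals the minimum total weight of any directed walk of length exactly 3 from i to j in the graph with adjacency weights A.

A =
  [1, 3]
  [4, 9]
A^⊗3 =
  [3, 5]
  [6, 8]

Each entry (A^⊗3)_ij equals the minimum over all length-3 walks i = v_0 → v_1 → … → v_3 = j of Σ_t A[v_t][v_{t+1}]. For example, for (i, j) = (0, 1) we minimise over 4 possible intermediate vertex sequences; the minimum is 5, attained along the walk 0 → 0 → 0 → 1.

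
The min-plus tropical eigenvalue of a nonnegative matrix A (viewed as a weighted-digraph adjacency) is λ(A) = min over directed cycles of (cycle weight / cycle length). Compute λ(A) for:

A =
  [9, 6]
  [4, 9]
λ(A) = 5

Enumerate directed cycles and compute their means (weight / length). Sample:
  cycle 0 → 0: weight = 9, length = 1, mean = 9/1 ≈ 9.000
  cycle 1 → 1: weight = 9, length = 1, mean = 9/1 ≈ 9.000
  cycle 0 → 1 → 0: weight = 10, length = 2, mean = 10/2 ≈ 5.000
  cycle 1 → 0 → 1: weight = 10, length = 2, mean = 10/2 ≈ 5.000
Minimum mean = 5.000, attained e.g. along the cycle 0 → 1 → 0 with weight 10 and length 2. So λ(A) = 10/2 = 5.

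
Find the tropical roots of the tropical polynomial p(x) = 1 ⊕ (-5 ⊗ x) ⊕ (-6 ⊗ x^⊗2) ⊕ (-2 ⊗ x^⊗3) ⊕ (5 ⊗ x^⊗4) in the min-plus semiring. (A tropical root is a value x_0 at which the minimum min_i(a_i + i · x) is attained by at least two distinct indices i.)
Roots: {-7, -4, 1, 6}

Each tropical root is a break point of the lower envelope of the lines y = a_i + i · x (there are 5 lines, with slopes 0, 1, ..., 4). Only the lines that attain the minimum somewhere contribute to roots; other lines are dominated. Here the surviving (envelope) indices are i = 4, i = 3, i = 2, i = 1, i = 0.
Intersections between consecutive envelope lines give the roots: for adjacent envelope indices i < j the intersection is x = (a_i − a_j) / (j − i). Reading off the sorted break points: {-7, -4, 1, 6}.
Verification: at each break x_0, at least two indices attain the minimum of min_i(a_i + i · x_0).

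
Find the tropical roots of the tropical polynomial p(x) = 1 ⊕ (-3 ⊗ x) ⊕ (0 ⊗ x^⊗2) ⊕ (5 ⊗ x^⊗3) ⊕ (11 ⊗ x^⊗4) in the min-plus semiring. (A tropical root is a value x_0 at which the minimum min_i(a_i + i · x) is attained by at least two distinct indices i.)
Roots: {-6, -5, -3, 4}

Each tropical root is a break point of the lower envelope of the lines y = a_i + i · x (there are 5 lines, with slopes 0, 1, ..., 4). Only the lines that attain the minimum somewhere contribute to roots; other lines are dominated. Here the surviving (envelope) indices are i = 4, i = 3, i = 2, i = 1, i = 0.
Intersections between consecutive envelope lines give the roots: for adjacent envelope indices i < j the intersection is x = (a_i − a_j) / (j − i). Reading off the sorted break points: {-6, -5, -3, 4}.
Verification: at each break x_0, at least two indices attain the minimum of min_i(a_i + i · x_0).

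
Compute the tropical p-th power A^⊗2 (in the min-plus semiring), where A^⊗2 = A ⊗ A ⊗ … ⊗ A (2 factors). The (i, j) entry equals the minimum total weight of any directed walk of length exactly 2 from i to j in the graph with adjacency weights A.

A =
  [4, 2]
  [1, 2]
A^⊗2 =
  [3, 4]
  [3, 3]

Each entry (A^⊗2)_ij equals the minimum over all length-2 walks i = v_0 → v_1 → … → v_2 = j of Σ_t A[v_t][v_{t+1}]. For example, for (i, j) = (0, 1) we minimise over 2 possible intermediate vertex sequences; the minimum is 4, attained along the walk 0 → 1 → 1.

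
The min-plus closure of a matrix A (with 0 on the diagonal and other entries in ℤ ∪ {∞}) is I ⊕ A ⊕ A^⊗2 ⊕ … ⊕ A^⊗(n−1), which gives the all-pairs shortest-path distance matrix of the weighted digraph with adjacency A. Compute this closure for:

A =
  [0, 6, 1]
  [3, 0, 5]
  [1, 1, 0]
Closure =
  [0, 2, 1]
  [3, 0, 4]
  [1, 1, 0]

This is the Floyd-Warshall all-pairs shortest-path computation. For each intermediate vertex k = 0, 1, …, 2, update dist[i][j] ← min(dist[i][j], dist[i][k] + dist[k][j]). The final matrix gives, for each (i, j), the minimum total weight of any directed path from i to j (possibly empty when i = j).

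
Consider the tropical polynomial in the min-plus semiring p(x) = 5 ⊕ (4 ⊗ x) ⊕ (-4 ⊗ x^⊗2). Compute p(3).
p(3) = 2

A tropical monomial a ⊗ x^⊗i evaluates to a + i · x. Evaluating each term at x = 3:
  Term 0 contributes 5 + 0 · 3 = 5
  Term 1 contributes 4 + 1 · 3 = 7
  Term 2 contributes -4 + 2 · 3 = 2
p(3) = ⊕ of these = min[5, 7, 2] = 2.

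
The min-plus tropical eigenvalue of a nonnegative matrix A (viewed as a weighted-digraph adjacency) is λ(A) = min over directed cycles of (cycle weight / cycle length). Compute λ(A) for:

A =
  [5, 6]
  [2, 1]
λ(A) = 1

Enumerate directed cycles and compute their means (weight / length). Sample:
  cycle 0 → 0: weight = 5, length = 1, mean = 5/1 ≈ 5.000
  cycle 1 → 1: weight = 1, length = 1, mean = 1/1 ≈ 1.000
  cycle 0 → 1 → 0: weight = 8, length = 2, mean = 8/2 ≈ 4.000
  cycle 1 → 0 → 1: weight = 8, length = 2, mean = 8/2 ≈ 4.000
Minimum mean = 1.000, attained e.g. along the cycle 1 → 1 with weight 1 and length 1. So λ(A) = 1/1 = 1.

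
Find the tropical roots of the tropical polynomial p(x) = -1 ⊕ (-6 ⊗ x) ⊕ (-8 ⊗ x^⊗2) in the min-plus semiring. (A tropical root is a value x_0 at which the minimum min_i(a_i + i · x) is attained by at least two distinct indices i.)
Roots: {2, 5}

Each tropical root is a break point of the lower envelope of the lines y = a_i + i · x (there are 3 lines, with slopes 0, 1, ..., 2). Only the lines that attain the minimum somewhere contribute to roots; other lines are dominated. Here the surviving (envelope) indices are i = 2, i = 1, i = 0.
Intersections between consecutive envelope lines give the roots: for adjacent envelope indices i < j the intersection is x = (a_i − a_j) / (j − i). Reading off the sorted break points: {2, 5}.
Verification: at each break x_0, at least two indices attain the minimum of min_i(a_i + i · x_0).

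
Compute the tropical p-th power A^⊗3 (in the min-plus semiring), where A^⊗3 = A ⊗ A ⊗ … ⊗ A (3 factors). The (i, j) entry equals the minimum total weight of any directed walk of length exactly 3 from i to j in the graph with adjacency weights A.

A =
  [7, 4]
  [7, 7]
A^⊗3 =
  [18, 15]
  [18, 18]

Each entry (A^⊗3)_ij equals the minimum over all length-3 walks i = v_0 → v_1 → … → v_3 = j of Σ_t A[v_t][v_{t+1}]. For example, for (i, j) = (0, 1) we minimise over 4 possible intermediate vertex sequences; the minimum is 15, attained along the walk 0 → 1 → 0 → 1.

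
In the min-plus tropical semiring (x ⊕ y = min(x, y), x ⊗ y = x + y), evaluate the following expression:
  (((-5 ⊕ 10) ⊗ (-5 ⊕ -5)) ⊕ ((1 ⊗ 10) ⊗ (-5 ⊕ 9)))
(((-5 ⊕ 10) ⊗ (-5 ⊕ -5)) ⊕ ((1 ⊗ 10) ⊗ (-5 ⊕ 9))) = -10

Expand innermost to outermost. Recall ⊕ takes the minimum of its arguments and ⊗ takes their sum. Working out the expression (((-5 ⊕ 10) ⊗ (-5 ⊕ -5)) ⊕ ((1 ⊗ 10) ⊗ (-5 ⊕ 9))) gives -10.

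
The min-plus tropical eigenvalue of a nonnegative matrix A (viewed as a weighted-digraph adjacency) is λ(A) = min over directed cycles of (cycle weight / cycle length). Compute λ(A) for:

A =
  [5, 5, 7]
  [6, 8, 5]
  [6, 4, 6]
λ(A) = 9/2

Enumerate directed cycles and compute their means (weight / length). Sample:
  cycle 0 → 0: weight = 5, length = 1, mean = 5/1 ≈ 5.000
  cycle 1 → 1: weight = 8, length = 1, mean = 8/1 ≈ 8.000
  cycle 2 → 2: weight = 6, length = 1, mean = 6/1 ≈ 6.000
  cycle 0 → 1 → 0: weight = 11, length = 2, mean = 11/2 ≈ 5.500
  cycle 0 → 2 → 0: weight = 13, length = 2, mean = 13/2 ≈ 6.500
  cycle 1 → 0 → 1: weight = 11, length = 2, mean = 11/2 ≈ 5.500
Minimum mean = 4.500, attained e.g. along the cycle 1 → 2 → 1 with weight 9 and length 2. So λ(A) = 9/2 = 9/2.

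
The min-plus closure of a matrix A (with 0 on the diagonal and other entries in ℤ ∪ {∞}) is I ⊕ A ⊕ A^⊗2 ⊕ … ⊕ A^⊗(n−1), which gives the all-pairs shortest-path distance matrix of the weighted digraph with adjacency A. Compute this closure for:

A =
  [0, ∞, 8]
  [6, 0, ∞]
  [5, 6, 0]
Closure =
  [0, 14, 8]
  [6, 0, 14]
  [5, 6, 0]

This is the Floyd-Warshall all-pairs shortest-path computation. For each intermediate vertex k = 0, 1, …, 2, update dist[i][j] ← min(dist[i][j], dist[i][k] + dist[k][j]). The final matrix gives, for each (i, j), the minimum total weight of any directed path from i to j (possibly empty when i = j).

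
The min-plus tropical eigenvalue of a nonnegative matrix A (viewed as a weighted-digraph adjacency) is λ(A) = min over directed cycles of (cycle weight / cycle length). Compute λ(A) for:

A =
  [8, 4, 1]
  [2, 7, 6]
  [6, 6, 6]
λ(A) = 3

Enumerate directed cycles and compute their means (weight / length). Sample:
  cycle 0 → 0: weight = 8, length = 1, mean = 8/1 ≈ 8.000
  cycle 1 → 1: weight = 7, length = 1, mean = 7/1 ≈ 7.000
  cycle 2 → 2: weight = 6, length = 1, mean = 6/1 ≈ 6.000
  cycle 0 → 1 → 0: weight = 6, length = 2, mean = 6/2 ≈ 3.000
  cycle 0 → 2 → 0: weight = 7, length = 2, mean = 7/2 ≈ 3.500
  cycle 1 → 0 → 1: weight = 6, length = 2, mean = 6/2 ≈ 3.000
Minimum mean = 3.000, attained e.g. along the cycle 0 → 1 → 0 with weight 6 and length 2. So λ(A) = 6/2 = 3.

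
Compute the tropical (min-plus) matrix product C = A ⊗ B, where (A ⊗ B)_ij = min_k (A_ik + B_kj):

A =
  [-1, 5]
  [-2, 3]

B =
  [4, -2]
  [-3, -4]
A ⊗ B =
  [2, -3]
  [0, -4]

Apply the min-plus product entry-by-entry:
  C[0][0] = min over k of (A[0][0] + B[0][0] = -1 + 4 = 3, A[0][1] + B[1][0] = 5 + -3 = 2) = 2 (attained at k = 1)
  C[0][1] = min over k of (A[0][0] + B[0][1] = -1 + -2 = -3, A[0][1] + B[1][1] = 5 + -4 = 1) = -3 (attained at k = 0)
  C[1][0] = min over k of (A[1][0] + B[0][0] = -2 + 4 = 2, A[1][1] + B[1][0] = 3 + -3 = 0) = 0 (attained at k = 1)
  C[1][1] = min over k of (A[1][0] + B[0][1] = -2 + -2 = -4, A[1][1] + B[1][1] = 3 + -4 = -1) = -4 (attained at k = 0)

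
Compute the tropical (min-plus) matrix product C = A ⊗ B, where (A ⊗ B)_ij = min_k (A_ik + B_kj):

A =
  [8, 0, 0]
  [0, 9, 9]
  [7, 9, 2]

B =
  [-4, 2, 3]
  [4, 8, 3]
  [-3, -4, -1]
A ⊗ B =
  [-3, -4, -1]
  [-4, 2, 3]
  [-1, -2, 1]

Apply the min-plus product entry-by-entry:
  C[0][0] = min over k of (A[0][0] + B[0][0] = 8 + -4 = 4, A[0][1] + B[1][0] = 0 + 4 = 4, A[0][2] + B[2][0] = 0 + -3 = -3) = -3 (attained at k = 2)
  C[0][1] = min over k of (A[0][0] + B[0][1] = 8 + 2 = 10, A[0][1] + B[1][1] = 0 + 8 = 8, A[0][2] + B[2][1] = 0 + -4 = -4) = -4 (attained at k = 2)
  C[0][2] = min over k of (A[0][0] + B[0][2] = 8 + 3 = 11, A[0][1] + B[1][2] = 0 + 3 = 3, A[0][2] + B[2][2] = 0 + -1 = -1) = -1 (attained at k = 2)
  C[1][0] = min over k of (A[1][0] + B[0][0] = 0 + -4 = -4, A[1][1] + B[1][0] = 9 + 4 = 13, A[1][2] + B[2][0] = 9 + -3 = 6) = -4 (attained at k = 0)
  C[1][1] = min over k of (A[1][0] + B[0][1] = 0 + 2 = 2, A[1][1] + B[1][1] = 9 + 8 = 17, A[1][2] + B[2][1] = 9 + -4 = 5) = 2 (attained at k = 0)
  C[1][2] = min over k of (A[1][0] + B[0][2] = 0 + 3 = 3, A[1][1] + B[1][2] = 9 + 3 = 12, A[1][2] + B[2][2] = 9 + -1 = 8) = 3 (attained at k = 0)
  C[2][0] = min over k of (A[2][0] + B[0][0] = 7 + -4 = 3, A[2][1] + B[1][0] = 9 + 4 = 13, A[2][2] + B[2][0] = 2 + -3 = -1) = -1 (attained at k = 2)
  C[2][1] = min over k of (A[2][0] + B[0][1] = 7 + 2 = 9, A[2][1] + B[1][1] = 9 + 8 = 17, A[2][2] + B[2][1] = 2 + -4 = -2) = -2 (attained at k = 2)
  C[2][2] = min over k of (A[2][0] + B[0][2] = 7 + 3 = 10, A[2][1] + B[1][2] = 9 + 3 = 12, A[2][2] + B[2][2] = 2 + -1 = 1) = 1 (attained at k = 2)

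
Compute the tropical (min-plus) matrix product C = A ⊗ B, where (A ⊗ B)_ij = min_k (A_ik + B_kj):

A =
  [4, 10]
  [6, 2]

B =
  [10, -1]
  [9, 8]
A ⊗ B =
  [14, 3]
  [11, 5]

Apply the min-plus product entry-by-entry:
  C[0][0] = min over k of (A[0][0] + B[0][0] = 4 + 10 = 14, A[0][1] + B[1][0] = 10 + 9 = 19) = 14 (attained at k = 0)
  C[0][1] = min over k of (A[0][0] + B[0][1] = 4 + -1 = 3, A[0][1] + B[1][1] = 10 + 8 = 18) = 3 (attained at k = 0)
  C[1][0] = min over k of (A[1][0] + B[0][0] = 6 + 10 = 16, A[1][1] + B[1][0] = 2 + 9 = 11) = 11 (attained at k = 1)
  C[1][1] = min over k of (A[1][0] + B[0][1] = 6 + -1 = 5, A[1][1] + B[1][1] = 2 + 8 = 10) = 5 (attained at k = 0)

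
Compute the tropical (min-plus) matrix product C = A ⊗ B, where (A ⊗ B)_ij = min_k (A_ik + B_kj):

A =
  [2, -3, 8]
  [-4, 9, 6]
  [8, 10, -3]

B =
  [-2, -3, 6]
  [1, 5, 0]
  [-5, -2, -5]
A ⊗ B =
  [-2, -1, -3]
  [-6, -7, 1]
  [-8, -5, -8]

Apply the min-plus product entry-by-entry:
  C[0][0] = min over k of (A[0][0] + B[0][0] = 2 + -2 = 0, A[0][1] + B[1][0] = -3 + 1 = -2, A[0][2] + B[2][0] = 8 + -5 = 3) = -2 (attained at k = 1)
  C[0][1] = min over k of (A[0][0] + B[0][1] = 2 + -3 = -1, A[0][1] + B[1][1] = -3 + 5 = 2, A[0][2] + B[2][1] = 8 + -2 = 6) = -1 (attained at k = 0)
  C[0][2] = min over k of (A[0][0] + B[0][2] = 2 + 6 = 8, A[0][1] + B[1][2] = -3 + 0 = -3, A[0][2] + B[2][2] = 8 + -5 = 3) = -3 (attained at k = 1)
  C[1][0] = min over k of (A[1][0] + B[0][0] = -4 + -2 = -6, A[1][1] + B[1][0] = 9 + 1 = 10, A[1][2] + B[2][0] = 6 + -5 = 1) = -6 (attained at k = 0)
  C[1][1] = min over k of (A[1][0] + B[0][1] = -4 + -3 = -7, A[1][1] + B[1][1] = 9 + 5 = 14, A[1][2] + B[2][1] = 6 + -2 = 4) = -7 (attained at k = 0)
  C[1][2] = min over k of (A[1][0] + B[0][2] = -4 + 6 = 2, A[1][1] + B[1][2] = 9 + 0 = 9, A[1][2] + B[2][2] = 6 + -5 = 1) = 1 (attained at k = 2)
  C[2][0] = min over k of (A[2][0] + B[0][0] = 8 + -2 = 6, A[2][1] + B[1][0] = 10 + 1 = 11, A[2][2] + B[2][0] = -3 + -5 = -8) = -8 (attained at k = 2)
  C[2][1] = min over k of (A[2][0] + B[0][1] = 8 + -3 = 5, A[2][1] + B[1][1] = 10 + 5 = 15, A[2][2] + B[2][1] = -3 + -2 = -5) = -5 (attained at k = 2)
  C[2][2] = min over k of (A[2][0] + B[0][2] = 8 + 6 = 14, A[2][1] + B[1][2] = 10 + 0 = 10, A[2][2] + B[2][2] = -3 + -5 = -8) = -8 (attained at k = 2)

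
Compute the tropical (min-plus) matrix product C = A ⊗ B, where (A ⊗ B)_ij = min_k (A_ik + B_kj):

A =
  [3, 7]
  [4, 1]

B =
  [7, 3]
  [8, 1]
A ⊗ B =
  [10, 6]
  [9, 2]

Apply the min-plus product entry-by-entry:
  C[0][0] = min over k of (A[0][0] + B[0][0] = 3 + 7 = 10, A[0][1] + B[1][0] = 7 + 8 = 15) = 10 (attained at k = 0)
  C[0][1] = min over k of (A[0][0] + B[0][1] = 3 + 3 = 6, A[0][1] + B[1][1] = 7 + 1 = 8) = 6 (attained at k = 0)
  C[1][0] = min over k of (A[1][0] + B[0][0] = 4 + 7 = 11, A[1][1] + B[1][0] = 1 + 8 = 9) = 9 (attained at k = 1)
  C[1][1] = min over k of (A[1][0] + B[0][1] = 4 + 3 = 7, A[1][1] + B[1][1] = 1 + 1 = 2) = 2 (attained at k = 1)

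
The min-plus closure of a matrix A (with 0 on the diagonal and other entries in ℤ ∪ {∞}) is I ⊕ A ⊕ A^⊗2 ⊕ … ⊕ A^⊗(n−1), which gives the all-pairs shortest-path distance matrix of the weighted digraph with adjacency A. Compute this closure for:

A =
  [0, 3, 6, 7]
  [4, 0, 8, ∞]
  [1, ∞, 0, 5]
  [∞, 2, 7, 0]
Closure =
  [0, 3, 6, 7]
  [4, 0, 8, 11]
  [1, 4, 0, 5]
  [6, 2, 7, 0]

This is the Floyd-Warshall all-pairs shortest-path computation. For each intermediate vertex k = 0, 1, …, 3, update dist[i][j] ← min(dist[i][j], dist[i][k] + dist[k][j]). The final matrix gives, for each (i, j), the minimum total weight of any directed path from i to j (possibly empty when i = j).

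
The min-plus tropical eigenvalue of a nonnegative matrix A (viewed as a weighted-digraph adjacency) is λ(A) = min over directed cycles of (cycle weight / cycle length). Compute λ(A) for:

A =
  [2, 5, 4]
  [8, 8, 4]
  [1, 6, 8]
λ(A) = 2

Enumerate directed cycles and compute their means (weight / length). Sample:
  cycle 0 → 0: weight = 2, length = 1, mean = 2/1 ≈ 2.000
  cycle 1 → 1: weight = 8, length = 1, mean = 8/1 ≈ 8.000
  cycle 2 → 2: weight = 8, length = 1, mean = 8/1 ≈ 8.000
  cycle 0 → 1 → 0: weight = 13, length = 2, mean = 13/2 ≈ 6.500
  cycle 0 → 2 → 0: weight = 5, length = 2, mean = 5/2 ≈ 2.500
  cycle 1 → 0 → 1: weight = 13, length = 2, mean = 13/2 ≈ 6.500
Minimum mean = 2.000, attained e.g. along the cycle 0 → 0 with weight 2 and length 1. So λ(A) = 2/1 = 2.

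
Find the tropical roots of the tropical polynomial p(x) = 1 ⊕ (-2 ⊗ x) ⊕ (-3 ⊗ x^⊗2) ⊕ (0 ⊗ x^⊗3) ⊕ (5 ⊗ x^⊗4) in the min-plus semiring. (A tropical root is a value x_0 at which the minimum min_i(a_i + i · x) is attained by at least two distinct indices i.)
Roots: {-5, -3, 1, 3}

Each tropical root is a break point of the lower envelope of the lines y = a_i + i · x (there are 5 lines, with slopes 0, 1, ..., 4). Only the lines that attain the minimum somewhere contribute to roots; other lines are dominated. Here the surviving (envelope) indices are i = 4, i = 3, i = 2, i = 1, i = 0.
Intersections between consecutive envelope lines give the roots: for adjacent envelope indices i < j the intersection is x = (a_i − a_j) / (j − i). Reading off the sorted break points: {-5, -3, 1, 3}.
Verification: at each break x_0, at least two indices attain the minimum of min_i(a_i + i · x_0).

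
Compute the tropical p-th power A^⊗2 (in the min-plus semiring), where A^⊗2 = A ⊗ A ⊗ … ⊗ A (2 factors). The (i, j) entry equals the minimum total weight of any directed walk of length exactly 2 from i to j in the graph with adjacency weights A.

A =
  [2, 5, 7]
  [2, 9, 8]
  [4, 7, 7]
A^⊗2 =
  [4, 7, 9]
  [4, 7, 9]
  [6, 9, 11]

Each entry (A^⊗2)_ij equals the minimum over all length-2 walks i = v_0 → v_1 → … → v_2 = j of Σ_t A[v_t][v_{t+1}]. For example, for (i, j) = (0, 2) we minimise over 3 possible intermediate vertex sequences; the minimum is 9, attained along the walk 0 → 0 → 2.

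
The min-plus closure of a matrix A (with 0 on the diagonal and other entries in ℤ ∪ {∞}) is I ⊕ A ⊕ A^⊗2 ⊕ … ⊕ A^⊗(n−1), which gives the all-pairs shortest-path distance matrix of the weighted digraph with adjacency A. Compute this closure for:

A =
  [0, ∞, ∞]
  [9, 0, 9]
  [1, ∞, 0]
Closure =
  [0, ∞, ∞]
  [9, 0, 9]
  [1, ∞, 0]

This is the Floyd-Warshall all-pairs shortest-path computation. For each intermediate vertex k = 0, 1, …, 2, update dist[i][j] ← min(dist[i][j], dist[i][k] + dist[k][j]). The final matrix gives, for each (i, j), the minimum total weight of any directed path from i to j (possibly empty when i = j).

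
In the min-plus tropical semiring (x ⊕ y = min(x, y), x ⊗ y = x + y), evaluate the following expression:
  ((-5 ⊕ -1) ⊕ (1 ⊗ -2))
((-5 ⊕ -1) ⊕ (1 ⊗ -2)) = -5

Expand innermost to outermost. Recall ⊕ takes the minimum of its arguments and ⊗ takes their sum. Working out the expression ((-5 ⊕ -1) ⊕ (1 ⊗ -2)) gives -5.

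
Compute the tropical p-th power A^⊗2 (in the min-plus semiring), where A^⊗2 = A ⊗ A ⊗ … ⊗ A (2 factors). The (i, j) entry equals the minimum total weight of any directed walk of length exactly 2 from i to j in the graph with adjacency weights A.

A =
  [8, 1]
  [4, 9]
A^⊗2 =
  [5, 9]
  [12, 5]

Each entry (A^⊗2)_ij equals the minimum over all length-2 walks i = v_0 → v_1 → … → v_2 = j of Σ_t A[v_t][v_{t+1}]. For example, for (i, j) = (0, 1) we minimise over 2 possible intermediate vertex sequences; the minimum is 9, attained along the walk 0 → 0 → 1.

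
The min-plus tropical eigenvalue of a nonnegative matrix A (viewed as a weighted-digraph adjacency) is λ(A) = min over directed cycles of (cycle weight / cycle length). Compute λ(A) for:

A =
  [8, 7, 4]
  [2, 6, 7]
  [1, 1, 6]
λ(A) = 7/3

Enumerate directed cycles and compute their means (weight / length). Sample:
  cycle 0 → 0: weight = 8, length = 1, mean = 8/1 ≈ 8.000
  cycle 1 → 1: weight = 6, length = 1, mean = 6/1 ≈ 6.000
  cycle 2 → 2: weight = 6, length = 1, mean = 6/1 ≈ 6.000
  cycle 0 → 1 → 0: weight = 9, length = 2, mean = 9/2 ≈ 4.500
  cycle 0 → 2 → 0: weight = 5, length = 2, mean = 5/2 ≈ 2.500
  cycle 1 → 0 → 1: weight = 9, length = 2, mean = 9/2 ≈ 4.500
Minimum mean = 2.333, attained e.g. along the cycle 0 → 2 → 1 → 0 with weight 7 and length 3. So λ(A) = 7/3 = 7/3.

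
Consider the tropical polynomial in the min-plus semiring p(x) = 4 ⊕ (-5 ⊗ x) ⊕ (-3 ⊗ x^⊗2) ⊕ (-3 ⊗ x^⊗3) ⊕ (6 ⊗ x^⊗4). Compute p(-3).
p(-3) = -12

A tropical monomial a ⊗ x^⊗i evaluates to a + i · x. Evaluating each term at x = -3:
  Term 0 contributes 4 + 0 · -3 = 4
  Term 1 contributes -5 + 1 · -3 = -8
  Term 2 contributes -3 + 2 · -3 = -9
  Term 3 contributes -3 + 3 · -3 = -12
  Term 4 contributes 6 + 4 · -3 = -6
p(-3) = ⊕ of these = min[4, -8, -9, -12, -6] = -12.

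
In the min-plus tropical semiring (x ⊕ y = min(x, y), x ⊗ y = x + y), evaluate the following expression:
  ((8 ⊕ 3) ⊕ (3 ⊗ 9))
((8 ⊕ 3) ⊕ (3 ⊗ 9)) = 3

Expand innermost to outermost. Recall ⊕ takes the minimum of its arguments and ⊗ takes their sum. Working out the expression ((8 ⊕ 3) ⊕ (3 ⊗ 9)) gives 3.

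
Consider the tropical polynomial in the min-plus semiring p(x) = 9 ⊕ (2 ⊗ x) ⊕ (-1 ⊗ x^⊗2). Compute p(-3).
p(-3) = -7

A tropical monomial a ⊗ x^⊗i evaluates to a + i · x. Evaluating each term at x = -3:
  Term 0 contributes 9 + 0 · -3 = 9
  Term 1 contributes 2 + 1 · -3 = -1
  Term 2 contributes -1 + 2 · -3 = -7
p(-3) = ⊕ of these = min[9, -1, -7] = -7.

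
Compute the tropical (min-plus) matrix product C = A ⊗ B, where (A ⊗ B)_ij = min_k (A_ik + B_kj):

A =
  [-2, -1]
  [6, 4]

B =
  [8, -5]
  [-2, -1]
A ⊗ B =
  [-3, -7]
  [2, 1]

Apply the min-plus product entry-by-entry:
  C[0][0] = min over k of (A[0][0] + B[0][0] = -2 + 8 = 6, A[0][1] + B[1][0] = -1 + -2 = -3) = -3 (attained at k = 1)
  C[0][1] = min over k of (A[0][0] + B[0][1] = -2 + -5 = -7, A[0][1] + B[1][1] = -1 + -1 = -2) = -7 (attained at k = 0)
  C[1][0] = min over k of (A[1][0] + B[0][0] = 6 + 8 = 14, A[1][1] + B[1][0] = 4 + -2 = 2) = 2 (attained at k = 1)
  C[1][1] = min over k of (A[1][0] + B[0][1] = 6 + -5 = 1, A[1][1] + B[1][1] = 4 + -1 = 3) = 1 (attained at k = 0)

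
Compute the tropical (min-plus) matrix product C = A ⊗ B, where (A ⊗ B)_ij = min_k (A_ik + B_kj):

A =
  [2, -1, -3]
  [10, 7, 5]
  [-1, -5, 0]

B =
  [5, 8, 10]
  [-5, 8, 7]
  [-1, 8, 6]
A ⊗ B =
  [-6, 5, 3]
  [2, 13, 11]
  [-10, 3, 2]

Apply the min-plus product entry-by-entry:
  C[0][0] = min over k of (A[0][0] + B[0][0] = 2 + 5 = 7, A[0][1] + B[1][0] = -1 + -5 = -6, A[0][2] + B[2][0] = -3 + -1 = -4) = -6 (attained at k = 1)
  C[0][1] = min over k of (A[0][0] + B[0][1] = 2 + 8 = 10, A[0][1] + B[1][1] = -1 + 8 = 7, A[0][2] + B[2][1] = -3 + 8 = 5) = 5 (attained at k = 2)
  C[0][2] = min over k of (A[0][0] + B[0][2] = 2 + 10 = 12, A[0][1] + B[1][2] = -1 + 7 = 6, A[0][2] + B[2][2] = -3 + 6 = 3) = 3 (attained at k = 2)
  C[1][0] = min over k of (A[1][0] + B[0][0] = 10 + 5 = 15, A[1][1] + B[1][0] = 7 + -5 = 2, A[1][2] + B[2][0] = 5 + -1 = 4) = 2 (attained at k = 1)
  C[1][1] = min over k of (A[1][0] + B[0][1] = 10 + 8 = 18, A[1][1] + B[1][1] = 7 + 8 = 15, A[1][2] + B[2][1] = 5 + 8 = 13) = 13 (attained at k = 2)
  C[1][2] = min over k of (A[1][0] + B[0][2] = 10 + 10 = 20, A[1][1] + B[1][2] = 7 + 7 = 14, A[1][2] + B[2][2] = 5 + 6 = 11) = 11 (attained at k = 2)
  C[2][0] = min over k of (A[2][0] + B[0][0] = -1 + 5 = 4, A[2][1] + B[1][0] = -5 + -5 = -10, A[2][2] + B[2][0] = 0 + -1 = -1) = -10 (attained at k = 1)
  C[2][1] = min over k of (A[2][0] + B[0][1] = -1 + 8 = 7, A[2][1] + B[1][1] = -5 + 8 = 3, A[2][2] + B[2][1] = 0 + 8 = 8) = 3 (attained at k = 1)
  C[2][2] = min over k of (A[2][0] + B[0][2] = -1 + 10 = 9, A[2][1] + B[1][2] = -5 + 7 = 2, A[2][2] + B[2][2] = 0 + 6 = 6) = 2 (attained at k = 1)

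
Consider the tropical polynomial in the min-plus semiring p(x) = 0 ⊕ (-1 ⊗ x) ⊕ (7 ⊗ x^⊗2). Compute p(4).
p(4) = 0

A tropical monomial a ⊗ x^⊗i evaluates to a + i · x. Evaluating each term at x = 4:
  Term 0 contributes 0 + 0 · 4 = 0
  Term 1 contributes -1 + 1 · 4 = 3
  Term 2 contributes 7 + 2 · 4 = 15
p(4) = ⊕ of these = min[0, 3, 15] = 0.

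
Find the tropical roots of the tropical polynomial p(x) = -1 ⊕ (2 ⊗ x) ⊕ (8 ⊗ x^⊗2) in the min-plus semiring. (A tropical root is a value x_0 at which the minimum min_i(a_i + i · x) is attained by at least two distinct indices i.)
Roots: {-6, -3}

Each tropical root is a break point of the lower envelope of the lines y = a_i + i · x (there are 3 lines, with slopes 0, 1, ..., 2). Only the lines that attain the minimum somewhere contribute to roots; other lines are dominated. Here the surviving (envelope) indices are i = 2, i = 1, i = 0.
Intersections between consecutive envelope lines give the roots: for adjacent envelope indices i < j the intersection is x = (a_i − a_j) / (j − i). Reading off the sorted break points: {-6, -3}.
Verification: at each break x_0, at least two indices attain the minimum of min_i(a_i + i · x_0).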